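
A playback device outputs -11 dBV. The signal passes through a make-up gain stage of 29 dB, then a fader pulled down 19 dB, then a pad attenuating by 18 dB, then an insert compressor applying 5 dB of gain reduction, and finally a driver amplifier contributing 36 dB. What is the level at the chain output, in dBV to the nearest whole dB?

+12 dBV

Cascaded gains and losses add directly in dB.
-11 + 29 − 19 − 18 − 5 + 36 = +12 dBV.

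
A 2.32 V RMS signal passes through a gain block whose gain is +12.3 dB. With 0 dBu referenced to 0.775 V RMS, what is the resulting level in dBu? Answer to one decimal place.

Input level: 20·log₁₀(2.32/0.775) = 9.52 dBu.
Output: 9.52 + 12.3 = +21.8 dBu.

+21.8 dBu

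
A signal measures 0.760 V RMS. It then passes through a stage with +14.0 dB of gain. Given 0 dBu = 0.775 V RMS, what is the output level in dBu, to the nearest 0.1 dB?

+13.8 dBu

Input level: 20·log₁₀(0.760/0.775) = -0.17 dBu.
Output: -0.17 + 14.0 = +13.8 dBu.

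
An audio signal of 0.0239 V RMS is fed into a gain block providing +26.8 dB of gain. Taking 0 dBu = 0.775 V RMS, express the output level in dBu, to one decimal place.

-3.4 dBu

Input level: 20·log₁₀(0.0239/0.775) = -30.22 dBu.
Output: -30.22 + 26.8 = -3.4 dBu.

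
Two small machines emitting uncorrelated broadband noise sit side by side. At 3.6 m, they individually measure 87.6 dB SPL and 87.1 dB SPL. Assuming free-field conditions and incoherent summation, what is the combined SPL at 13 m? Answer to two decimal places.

Combined at 3.6 m: 10·log₁₀(10^(87.6/10)+10^(87.1/10)) = 90.367 dB SPL.
Then apply −20·log₁₀(13/3.6) = -11.153 dB → 79.21 dB SPL.

79.21 dB SPL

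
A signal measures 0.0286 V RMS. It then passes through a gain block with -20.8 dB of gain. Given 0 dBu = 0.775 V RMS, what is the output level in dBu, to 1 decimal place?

-49.5 dBu

Input level: 20·log₁₀(0.0286/0.775) = -28.66 dBu.
Output: -28.66 − 20.8 = -49.5 dBu.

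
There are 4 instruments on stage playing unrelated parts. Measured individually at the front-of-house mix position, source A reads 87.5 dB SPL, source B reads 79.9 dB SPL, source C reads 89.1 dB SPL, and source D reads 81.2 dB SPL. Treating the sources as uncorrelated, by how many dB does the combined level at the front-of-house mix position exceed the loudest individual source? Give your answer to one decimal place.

3.0 dB

Incoherent sources sum as intensities:
L_total = 10·log₁₀(10^(87.5/10) + 10^(79.9/10) + 10^(89.1/10) + 10^(81.2/10)) = 92.05 dB SPL.
Excess over the loudest (89.1 dB): 92.05 − 89.1 = 3.0 dB.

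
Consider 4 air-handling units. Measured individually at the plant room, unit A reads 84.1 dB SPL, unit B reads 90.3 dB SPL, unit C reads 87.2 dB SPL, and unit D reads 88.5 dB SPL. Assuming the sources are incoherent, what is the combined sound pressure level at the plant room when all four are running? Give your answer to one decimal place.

94.1 dB SPL

Uncorrelated sources add in intensity (power), not in dB.
L_total = 10·log₁₀(10^(84.1/10) + 10^(90.3/10) + 10^(87.2/10) + 10^(88.5/10)) = 10·log₁₀(2561000000) = 94.1 dB SPL.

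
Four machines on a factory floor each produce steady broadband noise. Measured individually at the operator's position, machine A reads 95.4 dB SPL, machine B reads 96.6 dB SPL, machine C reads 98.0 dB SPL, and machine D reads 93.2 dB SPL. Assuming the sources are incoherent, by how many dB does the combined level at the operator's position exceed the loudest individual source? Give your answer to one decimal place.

4.2 dB

Incoherent sources sum as intensities:
L_total = 10·log₁₀(10^(95.4/10) + 10^(96.6/10) + 10^(98.0/10) + 10^(93.2/10)) = 102.16 dB SPL.
Excess over the loudest (98.0 dB): 102.16 − 98.0 = 4.2 dB.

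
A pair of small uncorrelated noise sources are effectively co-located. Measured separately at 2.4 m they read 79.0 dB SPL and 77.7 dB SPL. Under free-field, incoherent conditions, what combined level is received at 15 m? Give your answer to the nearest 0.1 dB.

65.5 dB SPL

Combined at 2.4 m: 10·log₁₀(10^(79.0/10)+10^(77.7/10)) = 81.41 dB SPL.
Then apply −20·log₁₀(15/2.4) = -15.92 dB → 65.5 dB SPL.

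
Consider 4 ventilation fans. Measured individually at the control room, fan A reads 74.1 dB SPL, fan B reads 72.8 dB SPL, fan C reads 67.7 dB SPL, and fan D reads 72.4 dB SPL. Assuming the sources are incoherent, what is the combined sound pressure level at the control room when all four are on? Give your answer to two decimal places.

Incoherent sources sum as intensities:
L_total = 10·log₁₀(10^(74.1/10) + 10^(72.8/10) + 10^(67.7/10) + 10^(72.4/10)) = 10·log₁₀(68030000) = 78.33 dB SPL.

78.33 dB SPL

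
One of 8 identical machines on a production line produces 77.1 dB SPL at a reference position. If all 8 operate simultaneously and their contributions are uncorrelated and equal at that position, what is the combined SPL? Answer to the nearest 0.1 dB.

86.1 dB SPL

8 equal incoherent sources raise the level by 10·log₁₀(8) = 9.03 dB.
L_total = 77.1 + 9.03 = 86.1 dB SPL.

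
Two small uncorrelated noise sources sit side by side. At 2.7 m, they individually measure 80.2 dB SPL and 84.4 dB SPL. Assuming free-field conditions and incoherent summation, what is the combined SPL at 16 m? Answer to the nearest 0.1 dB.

Combined at 2.7 m: 10·log₁₀(10^(80.2/10)+10^(84.4/10)) = 85.80 dB SPL.
Then apply −20·log₁₀(16/2.7) = -15.46 dB → 70.3 dB SPL.

70.3 dB SPL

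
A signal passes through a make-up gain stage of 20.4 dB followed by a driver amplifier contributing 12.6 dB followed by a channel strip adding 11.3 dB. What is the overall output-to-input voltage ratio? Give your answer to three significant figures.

Net gain = 20.4 + 12.6 + 11.3 = 44.3 dB.
Voltage ratio = 10^(44.3/20) = 164.

164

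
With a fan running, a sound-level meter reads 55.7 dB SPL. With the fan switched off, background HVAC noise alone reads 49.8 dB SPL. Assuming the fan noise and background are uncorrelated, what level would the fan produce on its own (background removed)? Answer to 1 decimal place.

Remove the background by subtracting linear intensities:
L_src = 10·log₁₀(10^(55.7/10) − 10^(49.8/10)) = 10·log₁₀(276000) = 54.4 dB SPL.

54.4 dB SPL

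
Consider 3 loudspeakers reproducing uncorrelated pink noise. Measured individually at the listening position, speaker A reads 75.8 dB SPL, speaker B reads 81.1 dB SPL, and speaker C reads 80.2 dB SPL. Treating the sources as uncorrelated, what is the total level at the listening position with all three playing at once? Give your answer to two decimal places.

84.34 dB SPL

Uncorrelated sources add in intensity (power), not in dB.
L_total = 10·log₁₀(10^(75.8/10) + 10^(81.1/10) + 10^(80.2/10)) = 10·log₁₀(271600000) = 84.34 dB SPL.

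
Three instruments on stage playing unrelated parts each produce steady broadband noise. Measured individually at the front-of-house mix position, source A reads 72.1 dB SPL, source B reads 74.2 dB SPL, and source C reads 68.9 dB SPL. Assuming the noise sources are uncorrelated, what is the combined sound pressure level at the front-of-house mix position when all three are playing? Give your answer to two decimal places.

Incoherent sources sum as intensities:
L_total = 10·log₁₀(10^(72.1/10) + 10^(74.2/10) + 10^(68.9/10)) = 10·log₁₀(50280000) = 77.01 dB SPL.

77.01 dB SPL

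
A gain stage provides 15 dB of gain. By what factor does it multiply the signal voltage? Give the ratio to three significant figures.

Voltage ratio = 10^(dB/20).
10^(15/20) = 10^(0.7500) = 5.62.

5.62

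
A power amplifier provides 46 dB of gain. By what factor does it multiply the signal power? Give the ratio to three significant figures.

Power ratio = 10^(dB/10).
10^(46/10) = 10^(4.600) = 39800.

39800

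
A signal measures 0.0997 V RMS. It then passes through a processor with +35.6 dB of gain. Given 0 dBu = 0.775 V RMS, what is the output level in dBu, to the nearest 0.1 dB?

+17.8 dBu

Input level: 20·log₁₀(0.0997/0.775) = -17.81 dBu.
Output: -17.81 + 35.6 = +17.8 dBu.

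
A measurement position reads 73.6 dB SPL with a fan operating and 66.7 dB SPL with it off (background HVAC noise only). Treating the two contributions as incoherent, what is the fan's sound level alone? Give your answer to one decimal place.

72.6 dB SPL

Background correction is a power subtraction:
L_src = 10·log₁₀(10^(73.6/10) − 10^(66.7/10)) = 10·log₁₀(18230000) = 72.6 dB SPL.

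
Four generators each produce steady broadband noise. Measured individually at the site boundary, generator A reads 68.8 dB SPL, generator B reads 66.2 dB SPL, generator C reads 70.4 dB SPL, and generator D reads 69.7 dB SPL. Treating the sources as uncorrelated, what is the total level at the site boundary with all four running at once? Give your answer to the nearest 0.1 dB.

Uncorrelated sources add in intensity (power), not in dB.
L_total = 10·log₁₀(10^(68.8/10) + 10^(66.2/10) + 10^(70.4/10) + 10^(69.7/10)) = 10·log₁₀(32050000) = 75.1 dB SPL.

75.1 dB SPL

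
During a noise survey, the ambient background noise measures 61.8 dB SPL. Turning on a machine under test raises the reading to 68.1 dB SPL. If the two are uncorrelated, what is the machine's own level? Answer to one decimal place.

Background correction is a power subtraction:
L_src = 10·log₁₀(10^(68.1/10) − 10^(61.8/10)) = 10·log₁₀(4943000) = 66.9 dB SPL.

66.9 dB SPL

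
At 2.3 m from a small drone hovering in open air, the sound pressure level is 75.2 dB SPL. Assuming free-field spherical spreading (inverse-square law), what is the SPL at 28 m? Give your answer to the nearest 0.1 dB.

53.5 dB SPL

Inverse-square spreading gives ΔL = −20·log₁₀(d₂/d₁).
ΔL = −20·log₁₀(28/2.3) = -21.71 dB, so L₂ = 75.2 + (-21.71) = 53.5 dB SPL.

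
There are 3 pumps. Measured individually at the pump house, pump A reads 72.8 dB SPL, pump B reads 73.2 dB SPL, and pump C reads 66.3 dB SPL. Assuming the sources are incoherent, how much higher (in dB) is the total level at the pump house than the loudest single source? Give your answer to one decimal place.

Add the sources as powers (linear), then convert back to dB:
L_total = 10·log₁₀(10^(72.8/10) + 10^(73.2/10) + 10^(66.3/10)) = 76.46 dB SPL.
Excess over the loudest (73.2 dB): 76.46 − 73.2 = 3.3 dB.

3.3 dB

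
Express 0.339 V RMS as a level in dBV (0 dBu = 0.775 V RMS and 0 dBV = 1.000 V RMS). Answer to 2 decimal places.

-9.40 dBV

dBV = 20·log₁₀(V / 1.000 V).
20·log₁₀(0.339/1.000) = -9.40 dBV.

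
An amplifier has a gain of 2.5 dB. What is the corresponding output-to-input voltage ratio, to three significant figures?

Voltage ratio = 10^(dB/20).
10^(2.5/20) = 10^(0.1250) = 1.33.

1.33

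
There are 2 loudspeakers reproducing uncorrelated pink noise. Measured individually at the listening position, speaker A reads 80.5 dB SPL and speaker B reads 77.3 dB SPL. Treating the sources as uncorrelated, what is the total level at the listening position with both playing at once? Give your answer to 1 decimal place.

82.2 dB SPL

Add the sources as powers (linear), then convert back to dB:
L_total = 10·log₁₀(10^(80.5/10) + 10^(77.3/10)) = 10·log₁₀(165900000) = 82.2 dB SPL.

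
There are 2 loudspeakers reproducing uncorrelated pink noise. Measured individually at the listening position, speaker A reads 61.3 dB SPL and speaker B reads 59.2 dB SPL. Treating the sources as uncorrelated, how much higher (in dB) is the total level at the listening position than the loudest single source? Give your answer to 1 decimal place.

2.1 dB

Incoherent sources sum as intensities:
L_total = 10·log₁₀(10^(61.3/10) + 10^(59.2/10)) = 63.39 dB SPL.
Excess over the loudest (61.3 dB): 63.39 − 61.3 = 2.1 dB.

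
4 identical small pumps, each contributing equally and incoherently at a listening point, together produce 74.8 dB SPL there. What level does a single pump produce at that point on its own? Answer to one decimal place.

4 equal incoherent sources add 10·log₁₀(4) = 6.02 dB over one source.
L_one = 74.8 − 6.02 = 68.8 dB SPL.

68.8 dB SPL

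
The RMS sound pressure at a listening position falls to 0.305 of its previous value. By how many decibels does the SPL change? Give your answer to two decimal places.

-10.31 dB

SPL change from a pressure ratio uses the 20·log₁₀ form:
20·log₁₀(0.305) = -10.31 dB.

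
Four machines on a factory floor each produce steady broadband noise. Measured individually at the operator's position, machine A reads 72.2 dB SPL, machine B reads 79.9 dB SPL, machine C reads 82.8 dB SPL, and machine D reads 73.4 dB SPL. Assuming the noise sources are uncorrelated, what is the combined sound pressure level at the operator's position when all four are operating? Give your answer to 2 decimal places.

85.14 dB SPL

Add the sources as powers (linear), then convert back to dB:
L_total = 10·log₁₀(10^(72.2/10) + 10^(79.9/10) + 10^(82.8/10) + 10^(73.4/10)) = 10·log₁₀(326700000) = 85.14 dB SPL.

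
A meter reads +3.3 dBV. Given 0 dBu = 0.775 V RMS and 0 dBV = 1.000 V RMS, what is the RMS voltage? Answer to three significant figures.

1.46 V

V = 1.000 V × 10^(+3.3/20).
= 1.000 × 1.462 = 1.46 V.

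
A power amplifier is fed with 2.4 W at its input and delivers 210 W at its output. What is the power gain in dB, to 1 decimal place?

For a power ratio, dB = 10·log₁₀(P₂/P₁).
10·log₁₀(210/2.4) = 10·log₁₀(87.50) = 19.4 dB.

19.4 dB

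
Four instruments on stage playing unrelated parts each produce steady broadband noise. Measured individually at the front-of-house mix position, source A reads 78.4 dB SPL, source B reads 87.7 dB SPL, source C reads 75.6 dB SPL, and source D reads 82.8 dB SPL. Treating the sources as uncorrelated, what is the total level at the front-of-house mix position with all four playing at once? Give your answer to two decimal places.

89.47 dB SPL

Incoherent sources sum as intensities:
L_total = 10·log₁₀(10^(78.4/10) + 10^(87.7/10) + 10^(75.6/10) + 10^(82.8/10)) = 10·log₁₀(884900000) = 89.47 dB SPL.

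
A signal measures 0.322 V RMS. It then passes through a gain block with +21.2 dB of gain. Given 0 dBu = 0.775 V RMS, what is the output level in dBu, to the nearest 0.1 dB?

+13.6 dBu

Input level: 20·log₁₀(0.322/0.775) = -7.63 dBu.
Output: -7.63 + 21.2 = +13.6 dBu.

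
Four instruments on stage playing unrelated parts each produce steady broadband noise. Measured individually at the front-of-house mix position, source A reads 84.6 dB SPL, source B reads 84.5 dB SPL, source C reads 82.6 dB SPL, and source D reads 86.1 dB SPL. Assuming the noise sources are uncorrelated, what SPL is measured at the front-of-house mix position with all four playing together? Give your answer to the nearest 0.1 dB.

Uncorrelated sources add in intensity (power), not in dB.
L_total = 10·log₁₀(10^(84.6/10) + 10^(84.5/10) + 10^(82.6/10) + 10^(86.1/10)) = 10·log₁₀(1160000000) = 90.6 dB SPL.

90.6 dB SPL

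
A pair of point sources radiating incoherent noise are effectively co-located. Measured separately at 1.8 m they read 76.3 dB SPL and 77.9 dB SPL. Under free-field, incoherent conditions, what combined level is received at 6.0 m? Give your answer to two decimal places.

Combined at 1.8 m: 10·log₁₀(10^(76.3/10)+10^(77.9/10)) = 80.184 dB SPL.
Then apply −20·log₁₀(6.0/1.8) = -10.458 dB → 69.73 dB SPL.

69.73 dB SPL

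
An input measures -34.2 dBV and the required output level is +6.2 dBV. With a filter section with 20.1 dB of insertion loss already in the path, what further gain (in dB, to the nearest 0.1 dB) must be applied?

60.5 dB

The required make-up gain is the shortfall in the dB sum.
G = +6.2 − (-34.2) + 20.1 = 60.5 dB.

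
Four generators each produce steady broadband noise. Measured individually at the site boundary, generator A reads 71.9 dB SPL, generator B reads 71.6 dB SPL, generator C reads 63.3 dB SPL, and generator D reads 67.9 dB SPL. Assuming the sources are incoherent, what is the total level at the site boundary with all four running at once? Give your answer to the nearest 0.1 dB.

Uncorrelated sources add in intensity (power), not in dB.
L_total = 10·log₁₀(10^(71.9/10) + 10^(71.6/10) + 10^(63.3/10) + 10^(67.9/10)) = 10·log₁₀(38250000) = 75.8 dB SPL.

75.8 dB SPL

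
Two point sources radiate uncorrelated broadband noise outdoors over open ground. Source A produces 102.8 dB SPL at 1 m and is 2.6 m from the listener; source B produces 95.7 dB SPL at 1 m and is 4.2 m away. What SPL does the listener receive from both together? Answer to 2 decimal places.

94.81 dB SPL

At the listener: L_A = 102.8 − 20·log₁₀(2.6) = 94.501 dB; L_B = 95.7 − 20·log₁₀(4.2) = 83.235 dB.
Combined: 10·log₁₀(10^(94.501/10)+10^(83.235/10)) = 94.81 dB SPL.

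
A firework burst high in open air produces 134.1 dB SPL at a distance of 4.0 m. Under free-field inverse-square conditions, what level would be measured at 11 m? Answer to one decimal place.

125.3 dB SPL

Free-field point source: level drops by 20·log₁₀ of the distance ratio.
ΔL = −20·log₁₀(11/4.0) = -8.79 dB, so L₂ = 134.1 + (-8.79) = 125.3 dB SPL.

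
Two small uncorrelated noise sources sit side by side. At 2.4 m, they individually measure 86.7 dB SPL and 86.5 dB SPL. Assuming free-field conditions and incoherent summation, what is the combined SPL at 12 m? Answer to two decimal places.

Combined at 2.4 m: 10·log₁₀(10^(86.7/10)+10^(86.5/10)) = 89.611 dB SPL.
Then apply −20·log₁₀(12/2.4) = -13.979 dB → 75.63 dB SPL.

75.63 dB SPL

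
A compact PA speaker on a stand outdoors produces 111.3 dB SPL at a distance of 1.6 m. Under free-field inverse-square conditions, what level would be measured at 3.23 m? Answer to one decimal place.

Free-field point source: level drops by 20·log₁₀ of the distance ratio.
ΔL = −20·log₁₀(3.23/1.6) = -6.10 dB, so L₂ = 111.3 + (-6.10) = 105.2 dB SPL.

105.2 dB SPL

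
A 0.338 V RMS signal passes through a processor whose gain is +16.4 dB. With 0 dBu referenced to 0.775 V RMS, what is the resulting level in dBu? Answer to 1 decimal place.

Input level: 20·log₁₀(0.338/0.775) = -7.21 dBu.
Output: -7.21 + 16.4 = +9.2 dBu.

+9.2 dBu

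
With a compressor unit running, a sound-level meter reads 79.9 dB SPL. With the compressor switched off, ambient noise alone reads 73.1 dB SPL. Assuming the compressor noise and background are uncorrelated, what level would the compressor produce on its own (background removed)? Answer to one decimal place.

78.9 dB SPL

Subtract intensities: L_src = 10·log₁₀(10^(L_total/10) − 10^(L_bg/10)).
L_src = 10·log₁₀(10^(79.9/10) − 10^(73.1/10)) = 10·log₁₀(77310000) = 78.9 dB SPL.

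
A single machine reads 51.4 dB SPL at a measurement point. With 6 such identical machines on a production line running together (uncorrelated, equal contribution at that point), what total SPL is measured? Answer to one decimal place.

6 equal incoherent sources raise the level by 10·log₁₀(6) = 7.78 dB.
L_total = 51.4 + 7.78 = 59.2 dB SPL.

59.2 dB SPL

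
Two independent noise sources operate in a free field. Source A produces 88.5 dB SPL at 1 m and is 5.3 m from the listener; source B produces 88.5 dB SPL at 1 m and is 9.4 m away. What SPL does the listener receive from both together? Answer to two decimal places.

75.21 dB SPL

At the listener: L_A = 88.5 − 20·log₁₀(5.3) = 74.014 dB; L_B = 88.5 − 20·log₁₀(9.4) = 69.037 dB.
Combined: 10·log₁₀(10^(74.014/10)+10^(69.037/10)) = 75.21 dB SPL.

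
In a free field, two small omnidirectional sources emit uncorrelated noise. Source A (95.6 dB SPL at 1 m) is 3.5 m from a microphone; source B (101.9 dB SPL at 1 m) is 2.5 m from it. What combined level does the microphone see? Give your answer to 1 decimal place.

At the listener: L_A = 95.6 − 20·log₁₀(3.5) = 84.72 dB; L_B = 101.9 − 20·log₁₀(2.5) = 93.94 dB.
Combined: 10·log₁₀(10^(84.72/10)+10^(93.94/10)) = 94.4 dB SPL.

94.4 dB SPL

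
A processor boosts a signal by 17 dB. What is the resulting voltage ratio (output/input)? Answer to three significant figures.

7.08

Voltage ratio = 10^(dB/20).
10^(17/20) = 10^(0.8500) = 7.08.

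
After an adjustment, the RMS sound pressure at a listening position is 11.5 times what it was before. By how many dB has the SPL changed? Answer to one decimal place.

Sound pressure is an amplitude quantity: ΔL = 20·log₁₀(p₂/p₁).
20·log₁₀(11.5) = 21.2 dB.

21.2 dB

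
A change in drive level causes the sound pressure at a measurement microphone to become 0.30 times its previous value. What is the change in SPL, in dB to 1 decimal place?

-10.5 dB

Sound pressure is an amplitude quantity: ΔL = 20·log₁₀(p₂/p₁).
20·log₁₀(0.30) = -10.5 dB.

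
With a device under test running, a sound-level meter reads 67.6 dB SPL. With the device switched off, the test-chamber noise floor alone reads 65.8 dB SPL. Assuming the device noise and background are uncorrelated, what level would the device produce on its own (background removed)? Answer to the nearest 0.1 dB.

Subtract intensities: L_src = 10·log₁₀(10^(L_total/10) − 10^(L_bg/10)).
L_src = 10·log₁₀(10^(67.6/10) − 10^(65.8/10)) = 10·log₁₀(1953000) = 62.9 dB SPL.

62.9 dB SPL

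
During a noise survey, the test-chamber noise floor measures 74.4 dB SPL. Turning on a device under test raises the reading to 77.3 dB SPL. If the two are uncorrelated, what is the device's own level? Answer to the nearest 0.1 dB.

Remove the background by subtracting linear intensities:
L_src = 10·log₁₀(10^(77.3/10) − 10^(74.4/10)) = 10·log₁₀(26160000) = 74.2 dB SPL.

74.2 dB SPL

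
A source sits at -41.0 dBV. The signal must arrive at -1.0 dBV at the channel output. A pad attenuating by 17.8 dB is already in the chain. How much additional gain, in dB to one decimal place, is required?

57.8 dB

The required make-up gain is the shortfall in the dB sum.
G = -1.0 − (-41.0) + 17.8 = 57.8 dB.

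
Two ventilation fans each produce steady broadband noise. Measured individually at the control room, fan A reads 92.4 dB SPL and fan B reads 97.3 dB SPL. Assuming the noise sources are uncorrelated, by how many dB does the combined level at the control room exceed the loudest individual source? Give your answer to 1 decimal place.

1.2 dB

Incoherent sources sum as intensities:
L_total = 10·log₁₀(10^(92.4/10) + 10^(97.3/10)) = 98.52 dB SPL.
Excess over the loudest (97.3 dB): 98.52 − 97.3 = 1.2 dB.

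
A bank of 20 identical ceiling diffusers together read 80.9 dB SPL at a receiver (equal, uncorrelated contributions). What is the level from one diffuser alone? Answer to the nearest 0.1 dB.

20 equal incoherent sources add 10·log₁₀(20) = 13.01 dB over one source.
L_one = 80.9 − 13.01 = 67.9 dB SPL.

67.9 dB SPL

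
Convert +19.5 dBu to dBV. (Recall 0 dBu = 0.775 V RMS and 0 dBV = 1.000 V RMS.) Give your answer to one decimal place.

+17.3 dBV

The offset between the scales is 20·log₁₀(0.775/1.000) = −2.214 dB.
So dBV = +19.5 − 2.214 = +17.3 dBV.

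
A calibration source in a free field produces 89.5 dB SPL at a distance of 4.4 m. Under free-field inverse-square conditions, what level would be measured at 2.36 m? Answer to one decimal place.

Inverse-square spreading gives ΔL = −20·log₁₀(d₂/d₁).
ΔL = −20·log₁₀(2.36/4.4) = 5.41 dB, so L₂ = 89.5 + (5.41) = 94.9 dB SPL.

94.9 dB SPL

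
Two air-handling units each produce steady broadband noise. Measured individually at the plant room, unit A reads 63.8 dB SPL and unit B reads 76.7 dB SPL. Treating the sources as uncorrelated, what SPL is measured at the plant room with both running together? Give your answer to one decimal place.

Uncorrelated sources add in intensity (power), not in dB.
L_total = 10·log₁₀(10^(63.8/10) + 10^(76.7/10)) = 10·log₁₀(49170000) = 76.9 dB SPL.

76.9 dB SPL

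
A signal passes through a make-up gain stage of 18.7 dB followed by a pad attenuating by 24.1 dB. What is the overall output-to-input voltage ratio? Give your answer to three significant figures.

Net gain = 18.7 + (−24.1) = -5.4 dB.
Voltage ratio = 10^(-5.4/20) = 0.537.

0.537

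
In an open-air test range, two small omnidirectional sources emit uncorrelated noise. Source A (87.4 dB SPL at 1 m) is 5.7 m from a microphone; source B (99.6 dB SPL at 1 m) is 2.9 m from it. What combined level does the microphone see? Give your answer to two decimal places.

90.42 dB SPL

At the listener: L_A = 87.4 − 20·log₁₀(5.7) = 72.283 dB; L_B = 99.6 − 20·log₁₀(2.9) = 90.352 dB.
Combined: 10·log₁₀(10^(72.283/10)+10^(90.352/10)) = 90.42 dB SPL.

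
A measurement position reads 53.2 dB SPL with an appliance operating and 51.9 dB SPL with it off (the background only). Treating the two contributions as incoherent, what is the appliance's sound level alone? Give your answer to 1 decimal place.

Subtract intensities: L_src = 10·log₁₀(10^(L_total/10) − 10^(L_bg/10)).
L_src = 10·log₁₀(10^(53.2/10) − 10^(51.9/10)) = 10·log₁₀(54050) = 47.3 dB SPL.

47.3 dB SPL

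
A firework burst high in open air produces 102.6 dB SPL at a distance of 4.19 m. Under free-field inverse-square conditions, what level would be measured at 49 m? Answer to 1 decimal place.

81.2 dB SPL

For a point source in a free field, ΔL = −20·log₁₀(d₂/d₁).
ΔL = −20·log₁₀(49/4.19) = -21.36 dB, so L₂ = 102.6 + (-21.36) = 81.2 dB SPL.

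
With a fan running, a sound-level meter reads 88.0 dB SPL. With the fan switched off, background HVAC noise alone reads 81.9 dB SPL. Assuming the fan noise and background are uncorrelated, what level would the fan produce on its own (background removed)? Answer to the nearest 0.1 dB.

Remove the background by subtracting linear intensities:
L_src = 10·log₁₀(10^(88.0/10) − 10^(81.9/10)) = 10·log₁₀(476100000) = 86.8 dB SPL.

86.8 dB SPL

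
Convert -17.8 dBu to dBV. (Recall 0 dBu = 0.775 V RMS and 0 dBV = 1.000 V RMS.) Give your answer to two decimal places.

-20.01 dBV

The offset between the scales is 20·log₁₀(0.775/1.000) = −2.214 dB.
So dBV = -17.8 − 2.214 = -20.01 dBV.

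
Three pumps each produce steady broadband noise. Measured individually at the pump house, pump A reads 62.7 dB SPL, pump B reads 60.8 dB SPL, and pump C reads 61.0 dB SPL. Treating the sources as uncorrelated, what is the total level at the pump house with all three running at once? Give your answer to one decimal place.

66.4 dB SPL

Uncorrelated sources add in intensity (power), not in dB.
L_total = 10·log₁₀(10^(62.7/10) + 10^(60.8/10) + 10^(61.0/10)) = 10·log₁₀(4323000) = 66.4 dB SPL.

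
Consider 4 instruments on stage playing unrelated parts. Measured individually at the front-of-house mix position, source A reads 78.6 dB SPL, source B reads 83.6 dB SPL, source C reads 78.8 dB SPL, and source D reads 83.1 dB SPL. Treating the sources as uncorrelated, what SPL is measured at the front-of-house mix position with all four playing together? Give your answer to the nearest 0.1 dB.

Incoherent sources sum as intensities:
L_total = 10·log₁₀(10^(78.6/10) + 10^(83.6/10) + 10^(78.8/10) + 10^(83.1/10)) = 10·log₁₀(581600000) = 87.6 dB SPL.

87.6 dB SPL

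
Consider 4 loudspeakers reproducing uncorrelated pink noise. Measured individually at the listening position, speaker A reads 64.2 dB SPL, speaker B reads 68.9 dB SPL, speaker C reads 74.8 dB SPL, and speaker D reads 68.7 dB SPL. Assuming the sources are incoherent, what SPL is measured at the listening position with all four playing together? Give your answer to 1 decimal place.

Uncorrelated sources add in intensity (power), not in dB.
L_total = 10·log₁₀(10^(64.2/10) + 10^(68.9/10) + 10^(74.8/10) + 10^(68.7/10)) = 10·log₁₀(48010000) = 76.8 dB SPL.

76.8 dB SPL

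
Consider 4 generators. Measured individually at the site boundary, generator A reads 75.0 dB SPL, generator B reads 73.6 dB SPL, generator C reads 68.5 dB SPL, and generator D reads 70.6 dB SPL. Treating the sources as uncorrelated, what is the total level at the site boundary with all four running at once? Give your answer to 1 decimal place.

Add the sources as powers (linear), then convert back to dB:
L_total = 10·log₁₀(10^(75.0/10) + 10^(73.6/10) + 10^(68.5/10) + 10^(70.6/10)) = 10·log₁₀(73090000) = 78.6 dB SPL.

78.6 dB SPL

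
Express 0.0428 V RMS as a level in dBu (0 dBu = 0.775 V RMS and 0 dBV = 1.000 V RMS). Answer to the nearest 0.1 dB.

-25.2 dBu

dBu = 20·log₁₀(V / 0.775 V).
20·log₁₀(0.0428/0.775) = -25.2 dBu.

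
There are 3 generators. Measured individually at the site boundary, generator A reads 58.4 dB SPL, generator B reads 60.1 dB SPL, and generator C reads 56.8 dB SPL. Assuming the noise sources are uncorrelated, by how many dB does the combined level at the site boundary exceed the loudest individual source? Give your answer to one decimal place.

3.3 dB

Uncorrelated sources add in intensity (power), not in dB.
L_total = 10·log₁₀(10^(58.4/10) + 10^(60.1/10) + 10^(56.8/10)) = 63.41 dB SPL.
Excess over the loudest (60.1 dB): 63.41 − 60.1 = 3.3 dB.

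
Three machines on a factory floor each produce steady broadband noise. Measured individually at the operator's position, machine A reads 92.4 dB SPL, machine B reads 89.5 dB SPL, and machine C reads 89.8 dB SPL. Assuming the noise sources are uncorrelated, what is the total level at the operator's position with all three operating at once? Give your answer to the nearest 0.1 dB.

95.5 dB SPL

Incoherent sources sum as intensities:
L_total = 10·log₁₀(10^(92.4/10) + 10^(89.5/10) + 10^(89.8/10)) = 10·log₁₀(3584000000) = 95.5 dB SPL.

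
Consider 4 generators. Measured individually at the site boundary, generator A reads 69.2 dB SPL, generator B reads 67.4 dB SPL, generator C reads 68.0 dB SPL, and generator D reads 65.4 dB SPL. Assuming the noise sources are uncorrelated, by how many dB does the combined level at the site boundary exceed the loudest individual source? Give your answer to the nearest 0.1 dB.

Uncorrelated sources add in intensity (power), not in dB.
L_total = 10·log₁₀(10^(69.2/10) + 10^(67.4/10) + 10^(68.0/10) + 10^(65.4/10)) = 73.73 dB SPL.
Excess over the loudest (69.2 dB): 73.73 − 69.2 = 4.5 dB.

4.5 dB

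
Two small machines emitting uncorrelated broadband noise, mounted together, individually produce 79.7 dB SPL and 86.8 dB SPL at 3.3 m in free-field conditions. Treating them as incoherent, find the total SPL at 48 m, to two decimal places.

64.32 dB SPL

Combined at 3.3 m: 10·log₁₀(10^(79.7/10)+10^(86.8/10)) = 87.574 dB SPL.
Then apply −20·log₁₀(48/3.3) = -23.255 dB → 64.32 dB SPL.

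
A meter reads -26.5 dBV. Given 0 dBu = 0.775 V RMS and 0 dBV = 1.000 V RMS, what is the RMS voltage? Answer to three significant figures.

0.0473 V

V = 1.000 V × 10^(-26.5/20).
= 1.000 × 0.04732 = 0.0473 V.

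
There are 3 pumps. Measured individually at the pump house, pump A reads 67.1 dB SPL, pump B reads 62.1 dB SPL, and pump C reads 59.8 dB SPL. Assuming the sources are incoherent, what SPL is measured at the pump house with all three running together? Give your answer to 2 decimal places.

68.87 dB SPL

Uncorrelated sources add in intensity (power), not in dB.
L_total = 10·log₁₀(10^(67.1/10) + 10^(62.1/10) + 10^(59.8/10)) = 10·log₁₀(7705000) = 68.87 dB SPL.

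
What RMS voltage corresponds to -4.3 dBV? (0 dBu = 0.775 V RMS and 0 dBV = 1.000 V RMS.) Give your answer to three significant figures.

V = 1.000 V × 10^(-4.3/20).
= 1.000 × 0.6095 = 0.610 V.

0.610 V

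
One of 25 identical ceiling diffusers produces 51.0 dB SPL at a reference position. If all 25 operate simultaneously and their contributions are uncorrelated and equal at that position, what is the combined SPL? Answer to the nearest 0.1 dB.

25 equal incoherent sources raise the level by 10·log₁₀(25) = 13.98 dB.
L_total = 51.0 + 13.98 = 65.0 dB SPL.

65.0 dB SPL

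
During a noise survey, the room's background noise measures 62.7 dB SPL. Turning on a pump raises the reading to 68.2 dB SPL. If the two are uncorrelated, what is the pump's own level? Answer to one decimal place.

66.8 dB SPL

Background correction is a power subtraction:
L_src = 10·log₁₀(10^(68.2/10) − 10^(62.7/10)) = 10·log₁₀(4745000) = 66.8 dB SPL.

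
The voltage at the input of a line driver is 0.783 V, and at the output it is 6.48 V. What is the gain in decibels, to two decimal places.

18.36 dB

For a voltage ratio, dB = 20·log₁₀(V₂/V₁).
20·log₁₀(6.48/0.783) = 20·log₁₀(8.276) = 18.36 dB.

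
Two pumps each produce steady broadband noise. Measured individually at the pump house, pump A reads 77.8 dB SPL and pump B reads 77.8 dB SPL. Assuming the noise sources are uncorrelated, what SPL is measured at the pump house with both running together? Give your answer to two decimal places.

80.81 dB SPL

Add the sources as powers (linear), then convert back to dB:
L_total = 10·log₁₀(10^(77.8/10) + 10^(77.8/10)) = 10·log₁₀(120500000) = 80.81 dB SPL.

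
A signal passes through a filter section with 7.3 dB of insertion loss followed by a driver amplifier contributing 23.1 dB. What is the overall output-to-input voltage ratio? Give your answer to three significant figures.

6.17

Net gain = (−7.3) + 23.1 = 15.8 dB.
Voltage ratio = 10^(15.8/20) = 6.17.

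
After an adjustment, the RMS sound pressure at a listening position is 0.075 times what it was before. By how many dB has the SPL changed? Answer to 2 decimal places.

Sound pressure is an amplitude quantity: ΔL = 20·log₁₀(p₂/p₁).
20·log₁₀(0.075) = -22.50 dB.

-22.50 dB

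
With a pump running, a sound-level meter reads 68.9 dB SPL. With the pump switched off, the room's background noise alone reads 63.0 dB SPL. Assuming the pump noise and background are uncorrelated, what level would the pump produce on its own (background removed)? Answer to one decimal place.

Subtract intensities: L_src = 10·log₁₀(10^(L_total/10) − 10^(L_bg/10)).
L_src = 10·log₁₀(10^(68.9/10) − 10^(63.0/10)) = 10·log₁₀(5767000) = 67.6 dB SPL.

67.6 dB SPL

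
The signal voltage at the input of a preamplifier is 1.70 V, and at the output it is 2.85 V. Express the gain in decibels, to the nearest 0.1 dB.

For a voltage ratio, dB = 20·log₁₀(V₂/V₁).
20·log₁₀(2.85/1.70) = 20·log₁₀(1.676) = 4.5 dB.

4.5 dB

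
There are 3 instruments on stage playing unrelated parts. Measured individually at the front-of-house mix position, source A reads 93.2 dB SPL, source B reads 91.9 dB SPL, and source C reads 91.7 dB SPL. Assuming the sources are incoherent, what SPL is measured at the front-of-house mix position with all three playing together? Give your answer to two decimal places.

97.09 dB SPL

Add the sources as powers (linear), then convert back to dB:
L_total = 10·log₁₀(10^(93.2/10) + 10^(91.9/10) + 10^(91.7/10)) = 10·log₁₀(5117000000) = 97.09 dB SPL.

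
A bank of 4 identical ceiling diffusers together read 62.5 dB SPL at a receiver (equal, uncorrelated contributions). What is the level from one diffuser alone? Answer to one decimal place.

4 equal incoherent sources add 10·log₁₀(4) = 6.02 dB over one source.
L_one = 62.5 − 6.02 = 56.5 dB SPL.

56.5 dB SPL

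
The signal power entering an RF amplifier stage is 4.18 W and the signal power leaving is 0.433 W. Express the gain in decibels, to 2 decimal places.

Power ratio → dB uses the 10·log₁₀ form:
10·log₁₀(0.433/4.18) = 10·log₁₀(0.1036) = -9.85 dB.

-9.85 dB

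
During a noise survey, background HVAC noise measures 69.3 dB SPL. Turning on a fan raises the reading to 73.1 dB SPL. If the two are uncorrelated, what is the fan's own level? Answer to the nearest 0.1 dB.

Subtract intensities: L_src = 10·log₁₀(10^(L_total/10) − 10^(L_bg/10)).
L_src = 10·log₁₀(10^(73.1/10) − 10^(69.3/10)) = 10·log₁₀(11910000) = 70.8 dB SPL.

70.8 dB SPL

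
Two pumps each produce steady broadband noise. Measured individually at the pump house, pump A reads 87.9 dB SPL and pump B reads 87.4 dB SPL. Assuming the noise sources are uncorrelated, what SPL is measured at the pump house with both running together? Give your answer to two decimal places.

Add the sources as powers (linear), then convert back to dB:
L_total = 10·log₁₀(10^(87.9/10) + 10^(87.4/10)) = 10·log₁₀(1166000000) = 90.67 dB SPL.

90.67 dB SPL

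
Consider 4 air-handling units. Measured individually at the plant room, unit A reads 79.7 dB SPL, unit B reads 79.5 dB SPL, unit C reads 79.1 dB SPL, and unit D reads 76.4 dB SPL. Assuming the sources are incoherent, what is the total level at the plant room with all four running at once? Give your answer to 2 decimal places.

Incoherent sources sum as intensities:
L_total = 10·log₁₀(10^(79.7/10) + 10^(79.5/10) + 10^(79.1/10) + 10^(76.4/10)) = 10·log₁₀(307400000) = 84.88 dB SPL.

84.88 dB SPL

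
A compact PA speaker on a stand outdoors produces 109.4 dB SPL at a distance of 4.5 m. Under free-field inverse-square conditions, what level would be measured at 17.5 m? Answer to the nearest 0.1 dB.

97.6 dB SPL

For a point source in a free field, ΔL = −20·log₁₀(d₂/d₁).
ΔL = −20·log₁₀(17.5/4.5) = -11.80 dB, so L₂ = 109.4 + (-11.80) = 97.6 dB SPL.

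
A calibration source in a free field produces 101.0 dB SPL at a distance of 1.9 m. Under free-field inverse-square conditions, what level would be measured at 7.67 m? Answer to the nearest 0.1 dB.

88.9 dB SPL

Free-field point source: level drops by 20·log₁₀ of the distance ratio.
ΔL = −20·log₁₀(7.67/1.9) = -12.12 dB, so L₂ = 101.0 + (-12.12) = 88.9 dB SPL.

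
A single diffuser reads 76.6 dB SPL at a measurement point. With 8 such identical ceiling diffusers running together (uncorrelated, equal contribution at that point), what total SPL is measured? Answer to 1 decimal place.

85.6 dB SPL

8 equal incoherent sources raise the level by 10·log₁₀(8) = 9.03 dB.
L_total = 76.6 + 9.03 = 85.6 dB SPL.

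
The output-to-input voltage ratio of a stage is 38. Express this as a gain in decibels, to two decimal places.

For a voltage ratio, dB = 20·log₁₀(V₂/V₁).
20·log₁₀(38) = 31.60 dB.

31.60 dB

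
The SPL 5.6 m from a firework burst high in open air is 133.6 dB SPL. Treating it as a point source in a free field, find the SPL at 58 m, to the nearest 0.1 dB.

113.3 dB SPL

Inverse-square spreading gives ΔL = −20·log₁₀(d₂/d₁).
ΔL = −20·log₁₀(58/5.6) = -20.30 dB, so L₂ = 133.6 + (-20.30) = 113.3 dB SPL.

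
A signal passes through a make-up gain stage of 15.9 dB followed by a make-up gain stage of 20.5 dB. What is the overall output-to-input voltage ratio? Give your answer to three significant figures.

Net gain = 15.9 + 20.5 = 36.4 dB.
Voltage ratio = 10^(36.4/20) = 66.1.

66.1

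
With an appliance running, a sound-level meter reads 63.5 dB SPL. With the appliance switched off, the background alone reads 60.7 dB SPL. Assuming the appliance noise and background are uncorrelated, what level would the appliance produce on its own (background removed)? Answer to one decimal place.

Background correction is a power subtraction:
L_src = 10·log₁₀(10^(63.5/10) − 10^(60.7/10)) = 10·log₁₀(1064000) = 60.3 dB SPL.

60.3 dB SPL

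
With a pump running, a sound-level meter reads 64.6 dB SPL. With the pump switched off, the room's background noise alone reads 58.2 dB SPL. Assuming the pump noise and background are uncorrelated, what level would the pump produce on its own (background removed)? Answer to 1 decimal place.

63.5 dB SPL

Subtract intensities: L_src = 10·log₁₀(10^(L_total/10) − 10^(L_bg/10)).
L_src = 10·log₁₀(10^(64.6/10) − 10^(58.2/10)) = 10·log₁₀(2223000) = 63.5 dB SPL.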